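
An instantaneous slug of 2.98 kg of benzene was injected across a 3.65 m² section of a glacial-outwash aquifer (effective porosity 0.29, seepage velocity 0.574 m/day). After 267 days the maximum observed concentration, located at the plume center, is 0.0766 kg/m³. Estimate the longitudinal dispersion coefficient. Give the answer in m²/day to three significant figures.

0.403 m²/day

At the plume center C_max = M/(n_e·A·√(4πDt)), so D = M²/(4πt·(n_e·A·C_max)²).
n_e·A·C_max = 0.29 × 3.65 × 0.0766 = 0.08108 kg/m.
D = 2.98²/(4π × 267 × 0.08108²) = 0.403 m²/day.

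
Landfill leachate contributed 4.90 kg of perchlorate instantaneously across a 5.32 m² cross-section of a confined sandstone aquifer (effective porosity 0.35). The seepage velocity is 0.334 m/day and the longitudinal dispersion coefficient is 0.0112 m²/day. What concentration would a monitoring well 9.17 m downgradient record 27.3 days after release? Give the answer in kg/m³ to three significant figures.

1.34 kg/m³

For an instantaneous plane source, C(x,t) = M/(n_e·A·√(4πDt)) · exp(−(x−vt)²/(4Dt)), with n_e·A the pore (flow) area.
Plume center vt = 0.334 × 27.3 = 9.1182 m, so the well at 9.17 m is 0.0518 m downgradient of the peak.
√(4πDt) = 1.960 m, giving peak height M/(n_e·A·√(4πDt)) = 4.90/(0.35 × 5.32 × 1.960) = 1.343 kg/m³.
(x−vt)²/(4Dt) = (0.0518)²/(4 × 0.0112 × 27.3) = 0.002194; exp(−0.002194) = 0.9978.
C = 1.343 × 0.9978 = 1.34 kg/m³.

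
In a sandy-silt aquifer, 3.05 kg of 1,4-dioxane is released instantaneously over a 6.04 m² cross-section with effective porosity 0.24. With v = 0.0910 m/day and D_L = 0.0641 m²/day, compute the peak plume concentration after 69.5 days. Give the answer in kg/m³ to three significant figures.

0.281 kg/m³

The peak of an instantaneous 1D plume sits at x = vt; there the Gaussian factor is 1 and C_max = M/(n_e·A·√(4πDt)), where n_e·A is the pore area the mass is dissolved in.
√(4πDt) = √(4π × 0.0641 × 69.5) = 7.482 m, so C_max = 3.05/(0.24 × 6.04 × 7.482) = 0.281 kg/m³.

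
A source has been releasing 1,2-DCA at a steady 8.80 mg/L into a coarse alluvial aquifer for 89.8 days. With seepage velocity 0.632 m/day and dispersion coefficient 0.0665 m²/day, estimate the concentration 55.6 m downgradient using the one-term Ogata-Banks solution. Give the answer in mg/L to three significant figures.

5.55 mg/L

For a continuous step input, C/C₀ ≈ ½·erfc((x−vt)/(2√(Dt))).
vt = 0.632 × 89.8 = 56.7536 m and 2√(Dt) = 2√(0.0665 × 89.8) = 4.887 m.
Argument (x−vt)/(2√(Dt)) = (55.6 − 56.7536)/4.887 = -0.2361; ½·erfc(-0.2361) = 0.6308.
C = 8.80 × 0.6308 = 5.55 mg/L.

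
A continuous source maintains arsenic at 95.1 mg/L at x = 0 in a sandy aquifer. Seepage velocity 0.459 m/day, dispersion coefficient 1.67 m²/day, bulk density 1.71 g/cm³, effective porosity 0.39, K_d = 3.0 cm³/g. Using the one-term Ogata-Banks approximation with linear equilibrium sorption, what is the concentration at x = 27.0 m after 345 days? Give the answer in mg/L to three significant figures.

3.79 mg/L

Retardation factor R = 1 + ρ_b·K_d/n = 1 + 1.71 × 3.0/0.39 = 14.15.
Sorption retards both mechanisms: v_R = v/R = 0.03244 m/day, D_R = D/R = 0.1180 m²/day.
v_R·t = 0.03244 × 345 = 11.1918 m; 2√(D_R t) = 12.76 m; argument = (27.0 − 11.1918)/12.76 = 1.239.
C = C₀ × ½·erfc(1.239) = 95.1 × 0.03987 = 3.79 mg/L.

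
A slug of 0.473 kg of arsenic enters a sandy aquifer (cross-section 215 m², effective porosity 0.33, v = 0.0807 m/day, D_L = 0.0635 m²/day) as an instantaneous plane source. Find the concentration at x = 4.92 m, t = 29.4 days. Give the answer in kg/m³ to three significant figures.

For an instantaneous plane source, C(x,t) = M/(n_e·A·√(4πDt)) · exp(−(x−vt)²/(4Dt)), with n_e·A the pore (flow) area.
Plume center vt = 0.0807 × 29.4 = 2.37258 m, so the well at 4.92 m is 2.54742 m downgradient of the peak.
√(4πDt) = 4.844 m, giving peak height M/(n_e·A·√(4πDt)) = 0.473/(0.33 × 215 × 4.844) = 0.001376 kg/m³.
(x−vt)²/(4Dt) = (2.54742)²/(4 × 0.0635 × 29.4) = 0.8690; exp(−0.8690) = 0.4194.
C = 0.001376 × 0.4194 = 0.000577 kg/m³.

0.000577 kg/m³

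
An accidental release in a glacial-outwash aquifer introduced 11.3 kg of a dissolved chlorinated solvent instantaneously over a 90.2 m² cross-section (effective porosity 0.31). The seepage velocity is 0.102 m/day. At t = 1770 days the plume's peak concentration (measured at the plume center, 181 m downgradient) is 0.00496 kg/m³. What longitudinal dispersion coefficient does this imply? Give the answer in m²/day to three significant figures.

At the plume center C_max = M/(n_e·A·√(4πDt)), so D = M²/(4πt·(n_e·A·C_max)²).
n_e·A·C_max = 0.31 × 90.2 × 0.00496 = 0.1387 kg/m.
D = 11.3²/(4π × 1770 × 0.1387²) = 0.298 m²/day.

0.298 m²/day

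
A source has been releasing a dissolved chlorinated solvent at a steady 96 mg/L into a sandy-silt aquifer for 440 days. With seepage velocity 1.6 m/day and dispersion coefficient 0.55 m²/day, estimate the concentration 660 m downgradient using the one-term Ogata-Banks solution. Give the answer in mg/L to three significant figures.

93.8 mg/L

For a continuous step input, C/C₀ ≈ ½·erfc((x−vt)/(2√(Dt))).
vt = 1.6 × 440 = 704 m and 2√(Dt) = 2√(0.55 × 440) = 31.11 m.
Argument (x−vt)/(2√(Dt)) = (660 − 704)/31.11 = -1.414; ½·erfc(-1.414) = 0.9772.
C = 96 × 0.9772 = 93.8 mg/L.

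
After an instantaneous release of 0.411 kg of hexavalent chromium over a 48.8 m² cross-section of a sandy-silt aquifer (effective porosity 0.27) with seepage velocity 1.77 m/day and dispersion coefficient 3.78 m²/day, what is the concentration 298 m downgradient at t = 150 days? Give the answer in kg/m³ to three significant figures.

0.000232 kg/m³

For an instantaneous plane source, C(x,t) = M/(n_e·A·√(4πDt)) · exp(−(x−vt)²/(4Dt)), with n_e·A the pore (flow) area.
Plume center vt = 1.77 × 150 = 265.5 m, so the well at 298 m is 32.5 m downgradient of the peak.
√(4πDt) = 84.41 m, giving peak height M/(n_e·A·√(4πDt)) = 0.411/(0.27 × 48.8 × 84.41) = 0.0003695 kg/m³.
(x−vt)²/(4Dt) = (32.5)²/(4 × 3.78 × 150) = 0.4657; exp(−0.4657) = 0.6277.
C = 0.0003695 × 0.6277 = 0.000232 kg/m³.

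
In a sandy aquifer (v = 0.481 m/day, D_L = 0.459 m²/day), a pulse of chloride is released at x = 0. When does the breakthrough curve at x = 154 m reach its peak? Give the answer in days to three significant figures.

For the 1D instantaneous-source solution, setting ∂C/∂t = 0 at fixed x gives v²t² + 2Dt − x² = 0, so t = (√(D² + v²x²) − D)/v².
√(D² + v²x²) = √(0.459² + 0.481² × 154²) = 74.08; v² = 0.231361.
t = (74.08 − 0.459)/0.231361 = 318 days (vs. the pure-advection estimate x/v = 320 d).

318 days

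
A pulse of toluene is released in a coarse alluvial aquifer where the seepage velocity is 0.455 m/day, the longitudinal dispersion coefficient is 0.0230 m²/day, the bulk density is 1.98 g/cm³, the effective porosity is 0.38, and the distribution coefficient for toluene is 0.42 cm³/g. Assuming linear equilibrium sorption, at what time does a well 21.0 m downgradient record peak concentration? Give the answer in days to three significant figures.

147 days

Retardation factor R = 1 + ρ_b·K_d/n = 1 + 1.98 × 0.42/0.38 = 3.188.
Sorption retards both mechanisms: v_R = v/R = 0.1427 m/day, D_R = D/R = 0.007215 m²/day.
Peak time from v_R²t² + 2D_R t − x² = 0: t = (√(D_R² + v_R²x²) − D_R)/v_R².
√(D_R² + v_R²x²) = √(0.007215² + 0.1427² × 21.0²) = 2.997; v_R² = 0.02036.
t = (2.997 − 0.007215)/0.02036 = 147 days.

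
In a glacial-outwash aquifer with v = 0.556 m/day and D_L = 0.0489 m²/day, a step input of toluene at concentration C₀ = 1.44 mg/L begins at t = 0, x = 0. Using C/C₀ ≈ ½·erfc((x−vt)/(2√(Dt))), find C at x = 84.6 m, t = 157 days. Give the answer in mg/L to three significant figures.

1.09 mg/L

For a continuous step input, C/C₀ ≈ ½·erfc((x−vt)/(2√(Dt))).
vt = 0.556 × 157 = 87.292 m and 2√(Dt) = 2√(0.0489 × 157) = 5.542 m.
Argument (x−vt)/(2√(Dt)) = (84.6 − 87.292)/5.542 = -0.4857; ½·erfc(-0.4857) = 0.7539.
C = 1.44 × 0.7539 = 1.09 mg/L.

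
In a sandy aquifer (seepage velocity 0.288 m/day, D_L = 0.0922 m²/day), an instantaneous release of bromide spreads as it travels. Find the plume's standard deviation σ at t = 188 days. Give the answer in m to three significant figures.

5.89 m

Dispersive spreading gives a Gaussian with σ² = 2Dt; advection only shifts the center.
σ = √(2 × 0.0922 × 188) = 5.89 m.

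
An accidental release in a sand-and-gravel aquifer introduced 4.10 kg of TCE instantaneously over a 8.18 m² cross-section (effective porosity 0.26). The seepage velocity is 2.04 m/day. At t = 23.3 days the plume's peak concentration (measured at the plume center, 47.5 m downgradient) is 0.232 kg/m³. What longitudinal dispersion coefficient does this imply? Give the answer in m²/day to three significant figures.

At the plume center C_max = M/(n_e·A·√(4πDt)), so D = M²/(4πt·(n_e·A·C_max)²).
n_e·A·C_max = 0.26 × 8.18 × 0.232 = 0.4934 kg/m.
D = 4.10²/(4π × 23.3 × 0.4934²) = 0.236 m²/day.

0.236 m²/day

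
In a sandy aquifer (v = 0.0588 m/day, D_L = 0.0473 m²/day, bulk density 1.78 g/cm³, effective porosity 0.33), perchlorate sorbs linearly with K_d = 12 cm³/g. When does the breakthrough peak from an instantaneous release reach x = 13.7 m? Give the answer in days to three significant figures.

14400 days

Retardation factor R = 1 + ρ_b·K_d/n = 1 + 1.78 × 12/0.33 = 65.73.
Sorption retards both mechanisms: v_R = v/R = 0.0008946 m/day, D_R = D/R = 0.0007196 m²/day.
Peak time from v_R²t² + 2D_R t − x² = 0: t = (√(D_R² + v_R²x²) − D_R)/v_R².
√(D_R² + v_R²x²) = √(0.0007196² + 0.0008946² × 13.7²) = 0.01228; v_R² = 8.003e-07.
t = (0.01228 − 0.0007196)/8.003e-07 = 14400 days.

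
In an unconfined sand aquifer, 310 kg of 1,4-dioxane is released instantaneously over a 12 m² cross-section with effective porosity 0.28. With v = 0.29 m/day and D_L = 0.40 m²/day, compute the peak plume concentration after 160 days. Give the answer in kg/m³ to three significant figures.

The peak of an instantaneous 1D plume sits at x = vt; there the Gaussian factor is 1 and C_max = M/(n_e·A·√(4πDt)), where n_e·A is the pore area the mass is dissolved in.
√(4πDt) = √(4π × 0.40 × 160) = 28.36 m, so C_max = 310/(0.28 × 12 × 28.36) = 3.25 kg/m³.

3.25 kg/m³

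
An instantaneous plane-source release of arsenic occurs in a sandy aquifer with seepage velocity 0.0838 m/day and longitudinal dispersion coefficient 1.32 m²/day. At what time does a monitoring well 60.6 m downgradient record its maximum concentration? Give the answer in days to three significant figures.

559 days

For the 1D instantaneous-source solution, setting ∂C/∂t = 0 at fixed x gives v²t² + 2Dt − x² = 0, so t = (√(D² + v²x²) − D)/v².
√(D² + v²x²) = √(1.32² + 0.0838² × 60.6²) = 5.247; v² = 0.00702244.
t = (5.247 − 1.32)/0.00702244 = 559 days (vs. the pure-advection estimate x/v = 723 d).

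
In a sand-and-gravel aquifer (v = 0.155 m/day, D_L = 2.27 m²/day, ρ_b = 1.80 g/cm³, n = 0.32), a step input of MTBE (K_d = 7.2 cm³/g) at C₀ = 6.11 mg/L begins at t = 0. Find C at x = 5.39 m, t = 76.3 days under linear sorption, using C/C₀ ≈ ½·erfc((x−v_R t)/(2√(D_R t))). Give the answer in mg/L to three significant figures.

0.236 mg/L

Retardation factor R = 1 + ρ_b·K_d/n = 1 + 1.80 × 7.2/0.32 = 41.50.
Sorption retards both mechanisms: v_R = v/R = 0.003735 m/day, D_R = D/R = 0.05470 m²/day.
v_R·t = 0.003735 × 76.3 = 0.2849805 m; 2√(D_R t) = 4.086 m; argument = (5.39 − 0.2849805)/4.086 = 1.249.
C = C₀ × ½·erfc(1.249) = 6.11 × 0.03867 = 0.236 mg/L.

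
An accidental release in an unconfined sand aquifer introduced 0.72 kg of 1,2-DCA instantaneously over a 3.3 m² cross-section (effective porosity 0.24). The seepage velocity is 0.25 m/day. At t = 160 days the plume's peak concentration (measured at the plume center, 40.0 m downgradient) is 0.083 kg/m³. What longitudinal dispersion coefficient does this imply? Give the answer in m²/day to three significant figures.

0.0597 m²/day

At the plume center C_max = M/(n_e·A·√(4πDt)), so D = M²/(4πt·(n_e·A·C_max)²).
n_e·A·C_max = 0.24 × 3.3 × 0.083 = 0.06574 kg/m.
D = 0.72²/(4π × 160 × 0.06574²) = 0.0597 m²/day.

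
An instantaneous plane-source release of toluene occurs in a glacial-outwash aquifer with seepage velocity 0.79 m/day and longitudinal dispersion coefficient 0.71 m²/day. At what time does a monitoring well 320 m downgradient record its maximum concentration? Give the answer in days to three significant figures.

404 days

For the 1D instantaneous-source solution, setting ∂C/∂t = 0 at fixed x gives v²t² + 2Dt − x² = 0, so t = (√(D² + v²x²) − D)/v².
√(D² + v²x²) = √(0.71² + 0.79² × 320²) = 252.8; v² = 0.6241.
t = (252.8 − 0.71)/0.6241 = 404 days (vs. the pure-advection estimate x/v = 405 d).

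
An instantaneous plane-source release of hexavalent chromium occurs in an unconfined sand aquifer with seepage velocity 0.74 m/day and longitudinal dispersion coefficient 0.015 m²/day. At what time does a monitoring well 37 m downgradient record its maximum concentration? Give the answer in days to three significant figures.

50.0 days

For the 1D instantaneous-source solution, setting ∂C/∂t = 0 at fixed x gives v²t² + 2Dt − x² = 0, so t = (√(D² + v²x²) − D)/v².
√(D² + v²x²) = √(0.015² + 0.74² × 37²) = 27.38; v² = 0.5476.
t = (27.38 − 0.015)/0.5476 = 50.0 days (vs. the pure-advection estimate x/v = 50.0 d).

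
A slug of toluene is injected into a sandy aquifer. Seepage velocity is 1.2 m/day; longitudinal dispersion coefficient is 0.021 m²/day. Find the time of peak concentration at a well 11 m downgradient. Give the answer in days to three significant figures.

For the 1D instantaneous-source solution, setting ∂C/∂t = 0 at fixed x gives v²t² + 2Dt − x² = 0, so t = (√(D² + v²x²) − D)/v².
√(D² + v²x²) = √(0.021² + 1.2² × 11²) = 13.20; v² = 1.44.
t = (13.20 − 0.021)/1.44 = 9.15 days (vs. the pure-advection estimate x/v = 9.17 d).

9.15 days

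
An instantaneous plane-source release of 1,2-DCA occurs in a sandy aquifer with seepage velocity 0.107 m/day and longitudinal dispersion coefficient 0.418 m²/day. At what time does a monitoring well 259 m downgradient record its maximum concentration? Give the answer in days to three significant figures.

For the 1D instantaneous-source solution, setting ∂C/∂t = 0 at fixed x gives v²t² + 2Dt − x² = 0, so t = (√(D² + v²x²) − D)/v².
√(D² + v²x²) = √(0.418² + 0.107² × 259²) = 27.72; v² = 0.011449.
t = (27.72 − 0.418)/0.011449 = 2380 days (vs. the pure-advection estimate x/v = 2420 d).

2380 days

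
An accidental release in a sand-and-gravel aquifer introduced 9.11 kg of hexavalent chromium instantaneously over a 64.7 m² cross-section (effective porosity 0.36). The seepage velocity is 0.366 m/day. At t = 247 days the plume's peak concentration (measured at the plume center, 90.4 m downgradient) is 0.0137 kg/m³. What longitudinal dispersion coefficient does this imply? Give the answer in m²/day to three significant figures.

At the plume center C_max = M/(n_e·A·√(4πDt)), so D = M²/(4πt·(n_e·A·C_max)²).
n_e·A·C_max = 0.36 × 64.7 × 0.0137 = 0.3191 kg/m.
D = 9.11²/(4π × 247 × 0.3191²) = 0.263 m²/day.

0.263 m²/day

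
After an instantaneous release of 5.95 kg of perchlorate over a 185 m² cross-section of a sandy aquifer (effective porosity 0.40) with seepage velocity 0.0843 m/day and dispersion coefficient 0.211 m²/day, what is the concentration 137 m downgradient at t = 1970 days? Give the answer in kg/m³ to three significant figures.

For an instantaneous plane source, C(x,t) = M/(n_e·A·√(4πDt)) · exp(−(x−vt)²/(4Dt)), with n_e·A the pore (flow) area.
Plume center vt = 0.0843 × 1970 = 166.071 m, so the well at 137 m is 29.071 m upgradient of the peak.
√(4πDt) = 72.27 m, giving peak height M/(n_e·A·√(4πDt)) = 5.95/(0.40 × 185 × 72.27) = 0.001113 kg/m³.
(x−vt)²/(4Dt) = (-29.071)²/(4 × 0.211 × 1970) = 0.5083; exp(−0.5083) = 0.6015.
C = 0.001113 × 0.6015 = 0.000669 kg/m³.

0.000669 kg/m³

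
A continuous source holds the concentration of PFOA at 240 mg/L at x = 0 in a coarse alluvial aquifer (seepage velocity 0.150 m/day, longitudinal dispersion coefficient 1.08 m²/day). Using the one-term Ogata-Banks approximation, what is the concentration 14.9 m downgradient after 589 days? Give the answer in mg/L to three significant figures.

For a continuous step input, C/C₀ ≈ ½·erfc((x−vt)/(2√(Dt))).
vt = 0.150 × 589 = 88.35 m and 2√(Dt) = 2√(1.08 × 589) = 50.44 m.
Argument (x−vt)/(2√(Dt)) = (14.9 − 88.35)/50.44 = -1.456; ½·erfc(-1.456) = 0.9803.
C = 240 × 0.9803 = 235 mg/L.

235 mg/L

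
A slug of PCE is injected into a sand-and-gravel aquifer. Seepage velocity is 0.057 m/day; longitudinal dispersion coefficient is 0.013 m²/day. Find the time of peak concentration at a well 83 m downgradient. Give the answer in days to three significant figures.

For the 1D instantaneous-source solution, setting ∂C/∂t = 0 at fixed x gives v²t² + 2Dt − x² = 0, so t = (√(D² + v²x²) − D)/v².
√(D² + v²x²) = √(0.013² + 0.057² × 83²) = 4.731; v² = 0.003249.
t = (4.731 − 0.013)/0.003249 = 1450 days (vs. the pure-advection estimate x/v = 1460 d).

1450 days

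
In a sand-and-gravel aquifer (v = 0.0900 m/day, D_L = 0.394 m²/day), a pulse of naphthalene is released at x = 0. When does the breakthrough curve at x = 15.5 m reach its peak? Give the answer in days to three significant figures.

130 days

For the 1D instantaneous-source solution, setting ∂C/∂t = 0 at fixed x gives v²t² + 2Dt − x² = 0, so t = (√(D² + v²x²) − D)/v².
√(D² + v²x²) = √(0.394² + 0.0900² × 15.5²) = 1.450; v² = 0.0081.
t = (1.450 − 0.394)/0.0081 = 130 days (vs. the pure-advection estimate x/v = 172 d).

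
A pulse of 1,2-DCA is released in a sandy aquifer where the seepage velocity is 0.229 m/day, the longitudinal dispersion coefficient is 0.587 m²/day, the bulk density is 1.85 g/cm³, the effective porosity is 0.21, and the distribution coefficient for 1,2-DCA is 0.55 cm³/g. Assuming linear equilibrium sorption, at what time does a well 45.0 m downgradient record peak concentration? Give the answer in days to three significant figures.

Retardation factor R = 1 + ρ_b·K_d/n = 1 + 1.85 × 0.55/0.21 = 5.845.
Sorption retards both mechanisms: v_R = v/R = 0.03918 m/day, D_R = D/R = 0.1004 m²/day.
Peak time from v_R²t² + 2D_R t − x² = 0: t = (√(D_R² + v_R²x²) − D_R)/v_R².
√(D_R² + v_R²x²) = √(0.1004² + 0.03918² × 45.0²) = 1.766; v_R² = 0.001535.
t = (1.766 − 0.1004)/0.001535 = 1090 days.

1090 days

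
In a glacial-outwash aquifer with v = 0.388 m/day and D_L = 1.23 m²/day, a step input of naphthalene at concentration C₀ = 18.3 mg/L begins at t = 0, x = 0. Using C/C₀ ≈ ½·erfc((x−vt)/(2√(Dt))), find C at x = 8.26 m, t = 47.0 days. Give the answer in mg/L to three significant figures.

For a continuous step input, C/C₀ ≈ ½·erfc((x−vt)/(2√(Dt))).
vt = 0.388 × 47.0 = 18.236 m and 2√(Dt) = 2√(1.23 × 47.0) = 15.21 m.
Argument (x−vt)/(2√(Dt)) = (8.26 − 18.236)/15.21 = -0.6559; ½·erfc(-0.6559) = 0.8232.
C = 18.3 × 0.8232 = 15.1 mg/L.

15.1 mg/L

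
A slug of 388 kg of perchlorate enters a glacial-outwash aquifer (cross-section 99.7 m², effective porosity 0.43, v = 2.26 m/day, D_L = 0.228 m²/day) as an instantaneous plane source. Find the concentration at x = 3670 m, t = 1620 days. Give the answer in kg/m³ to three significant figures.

For an instantaneous plane source, C(x,t) = M/(n_e·A·√(4πDt)) · exp(−(x−vt)²/(4Dt)), with n_e·A the pore (flow) area.
Plume center vt = 2.26 × 1620 = 3661.2 m, so the well at 3670 m is 8.8 m downgradient of the peak.
√(4πDt) = 68.13 m, giving peak height M/(n_e·A·√(4πDt)) = 388/(0.43 × 99.7 × 68.13) = 0.1328 kg/m³.
(x−vt)²/(4Dt) = (8.8)²/(4 × 0.228 × 1620) = 0.05241; exp(−0.05241) = 0.9489.
C = 0.1328 × 0.9489 = 0.126 kg/m³.

0.126 kg/m³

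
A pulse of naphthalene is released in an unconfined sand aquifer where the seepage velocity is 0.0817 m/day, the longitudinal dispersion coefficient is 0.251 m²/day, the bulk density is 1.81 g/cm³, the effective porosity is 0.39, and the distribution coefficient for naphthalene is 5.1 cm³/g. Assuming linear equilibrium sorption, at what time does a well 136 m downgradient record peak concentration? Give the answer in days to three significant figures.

40100 days

Retardation factor R = 1 + ρ_b·K_d/n = 1 + 1.81 × 5.1/0.39 = 24.67.
Sorption retards both mechanisms: v_R = v/R = 0.003312 m/day, D_R = D/R = 0.01017 m²/day.
Peak time from v_R²t² + 2D_R t − x² = 0: t = (√(D_R² + v_R²x²) − D_R)/v_R².
√(D_R² + v_R²x²) = √(0.01017² + 0.003312² × 136²) = 0.4505; v_R² = 1.097e-05.
t = (0.4505 − 0.01017)/1.097e-05 = 40100 days.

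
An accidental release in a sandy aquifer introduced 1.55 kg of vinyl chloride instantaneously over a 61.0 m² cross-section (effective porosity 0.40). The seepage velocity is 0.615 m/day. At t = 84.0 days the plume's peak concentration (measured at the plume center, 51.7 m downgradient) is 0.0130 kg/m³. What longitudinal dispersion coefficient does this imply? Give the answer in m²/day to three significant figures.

0.0226 m²/day

At the plume center C_max = M/(n_e·A·√(4πDt)), so D = M²/(4πt·(n_e·A·C_max)²).
n_e·A·C_max = 0.40 × 61.0 × 0.0130 = 0.3172 kg/m.
D = 1.55²/(4π × 84.0 × 0.3172²) = 0.0226 m²/day.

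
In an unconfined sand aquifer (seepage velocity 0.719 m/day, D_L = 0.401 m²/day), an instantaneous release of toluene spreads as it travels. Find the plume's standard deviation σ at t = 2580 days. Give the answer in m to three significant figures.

Dispersive spreading gives a Gaussian with σ² = 2Dt; advection only shifts the center.
σ = √(2 × 0.401 × 2580) = 45.5 m.

45.5 m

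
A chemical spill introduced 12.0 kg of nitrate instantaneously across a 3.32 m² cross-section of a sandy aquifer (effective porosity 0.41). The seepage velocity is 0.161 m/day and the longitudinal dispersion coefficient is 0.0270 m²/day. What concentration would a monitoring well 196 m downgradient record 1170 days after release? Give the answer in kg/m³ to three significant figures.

0.279 kg/m³

For an instantaneous plane source, C(x,t) = M/(n_e·A·√(4πDt)) · exp(−(x−vt)²/(4Dt)), with n_e·A the pore (flow) area.
Plume center vt = 0.161 × 1170 = 188.37 m, so the well at 196 m is 7.63 m downgradient of the peak.
√(4πDt) = 19.92 m, giving peak height M/(n_e·A·√(4πDt)) = 12.0/(0.41 × 3.32 × 19.92) = 0.4426 kg/m³.
(x−vt)²/(4Dt) = (7.63)²/(4 × 0.0270 × 1170) = 0.4607; exp(−0.4607) = 0.6308.
C = 0.4426 × 0.6308 = 0.279 kg/m³.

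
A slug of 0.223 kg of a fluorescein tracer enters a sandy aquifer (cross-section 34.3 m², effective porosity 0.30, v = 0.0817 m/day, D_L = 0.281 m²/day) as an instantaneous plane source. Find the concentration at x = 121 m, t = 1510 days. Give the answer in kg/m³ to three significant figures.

For an instantaneous plane source, C(x,t) = M/(n_e·A·√(4πDt)) · exp(−(x−vt)²/(4Dt)), with n_e·A the pore (flow) area.
Plume center vt = 0.0817 × 1510 = 123.367 m, so the well at 121 m is 2.367 m upgradient of the peak.
√(4πDt) = 73.02 m, giving peak height M/(n_e·A·√(4πDt)) = 0.223/(0.30 × 34.3 × 73.02) = 0.0002968 kg/m³.
(x−vt)²/(4Dt) = (-2.367)²/(4 × 0.281 × 1510) = 0.003301; exp(−0.003301) = 0.9967.
C = 0.0002968 × 0.9967 = 0.000296 kg/m³.

0.000296 kg/m³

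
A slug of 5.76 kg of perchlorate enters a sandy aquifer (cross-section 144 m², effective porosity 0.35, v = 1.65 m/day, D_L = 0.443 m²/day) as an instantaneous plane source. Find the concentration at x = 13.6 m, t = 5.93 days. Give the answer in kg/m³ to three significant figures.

For an instantaneous plane source, C(x,t) = M/(n_e·A·√(4πDt)) · exp(−(x−vt)²/(4Dt)), with n_e·A the pore (flow) area.
Plume center vt = 1.65 × 5.93 = 9.7845 m, so the well at 13.6 m is 3.8155 m downgradient of the peak.
√(4πDt) = 5.746 m, giving peak height M/(n_e·A·√(4πDt)) = 5.76/(0.35 × 144 × 5.746) = 0.01989 kg/m³.
(x−vt)²/(4Dt) = (3.8155)²/(4 × 0.443 × 5.93) = 1.385; exp(−1.385) = 0.2503.
C = 0.01989 × 0.2503 = 0.00498 kg/m³.

0.00498 kg/m³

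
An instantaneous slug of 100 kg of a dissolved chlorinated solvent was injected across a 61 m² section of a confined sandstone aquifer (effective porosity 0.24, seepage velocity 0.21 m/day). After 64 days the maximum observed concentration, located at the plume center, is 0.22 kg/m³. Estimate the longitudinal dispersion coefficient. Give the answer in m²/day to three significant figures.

At the plume center C_max = M/(n_e·A·√(4πDt)), so D = M²/(4πt·(n_e·A·C_max)²).
n_e·A·C_max = 0.24 × 61 × 0.22 = 3.221 kg/m.
D = 100²/(4π × 64 × 3.221²) = 1.20 m²/day.

1.20 m²/day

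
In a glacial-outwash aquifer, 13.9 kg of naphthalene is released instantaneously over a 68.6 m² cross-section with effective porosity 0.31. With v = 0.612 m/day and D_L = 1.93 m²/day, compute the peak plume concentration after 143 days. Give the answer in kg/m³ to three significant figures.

The peak of an instantaneous 1D plume sits at x = vt; there the Gaussian factor is 1 and C_max = M/(n_e·A·√(4πDt)), where n_e·A is the pore area the mass is dissolved in.
√(4πDt) = √(4π × 1.93 × 143) = 58.89 m, so C_max = 13.9/(0.31 × 68.6 × 58.89) = 0.0111 kg/m³.

0.0111 kg/m³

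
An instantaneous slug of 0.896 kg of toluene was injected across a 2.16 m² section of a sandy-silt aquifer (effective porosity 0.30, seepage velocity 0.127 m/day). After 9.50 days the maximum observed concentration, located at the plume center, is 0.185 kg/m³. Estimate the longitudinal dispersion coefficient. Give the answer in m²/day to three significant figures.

At the plume center C_max = M/(n_e·A·√(4πDt)), so D = M²/(4πt·(n_e·A·C_max)²).
n_e·A·C_max = 0.30 × 2.16 × 0.185 = 0.1199 kg/m.
D = 0.896²/(4π × 9.50 × 0.1199²) = 0.468 m²/day.

0.468 m²/day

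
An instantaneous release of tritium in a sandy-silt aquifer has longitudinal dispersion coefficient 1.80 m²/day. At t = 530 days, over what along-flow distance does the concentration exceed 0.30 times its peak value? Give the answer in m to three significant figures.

The plume is Gaussian with σ = √(2Dt) = √(2 × 1.80 × 530) = 43.68 m.
C/C_peak = exp(−Δx²/(2σ²)) = 0.30 ⇒ Δx = σ·√(−2 ln 0.30) = 43.68 × 1.552 = 67.79 m.
Width = 2Δx = 136 m.

136 m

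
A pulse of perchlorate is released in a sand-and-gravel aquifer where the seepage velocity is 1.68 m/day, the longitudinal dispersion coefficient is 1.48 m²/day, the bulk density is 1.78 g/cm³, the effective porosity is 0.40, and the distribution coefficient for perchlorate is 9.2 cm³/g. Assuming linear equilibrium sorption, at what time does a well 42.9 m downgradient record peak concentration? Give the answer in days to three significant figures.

1050 days

Retardation factor R = 1 + ρ_b·K_d/n = 1 + 1.78 × 9.2/0.40 = 41.94.
Sorption retards both mechanisms: v_R = v/R = 0.04006 m/day, D_R = D/R = 0.03529 m²/day.
Peak time from v_R²t² + 2D_R t − x² = 0: t = (√(D_R² + v_R²x²) − D_R)/v_R².
√(D_R² + v_R²x²) = √(0.03529² + 0.04006² × 42.9²) = 1.719; v_R² = 0.001605.
t = (1.719 − 0.03529)/0.001605 = 1050 days.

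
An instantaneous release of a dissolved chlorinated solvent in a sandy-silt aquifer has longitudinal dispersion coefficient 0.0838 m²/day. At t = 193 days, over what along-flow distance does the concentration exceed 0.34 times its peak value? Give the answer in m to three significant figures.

The plume is Gaussian with σ = √(2Dt) = √(2 × 0.0838 × 193) = 5.687 m.
C/C_peak = exp(−Δx²/(2σ²)) = 0.34 ⇒ Δx = σ·√(−2 ln 0.34) = 5.687 × 1.469 = 8.354 m.
Width = 2Δx = 16.7 m.

16.7 m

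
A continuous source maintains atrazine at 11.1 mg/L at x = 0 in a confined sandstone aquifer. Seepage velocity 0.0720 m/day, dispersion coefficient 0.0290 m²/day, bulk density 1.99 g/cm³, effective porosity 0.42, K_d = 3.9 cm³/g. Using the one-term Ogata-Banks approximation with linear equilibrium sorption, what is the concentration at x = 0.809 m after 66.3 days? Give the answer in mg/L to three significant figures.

Retardation factor R = 1 + ρ_b·K_d/n = 1 + 1.99 × 3.9/0.42 = 19.48.
Sorption retards both mechanisms: v_R = v/R = 0.003696 m/day, D_R = D/R = 0.001489 m²/day.
v_R·t = 0.003696 × 66.3 = 0.2450448 m; 2√(D_R t) = 0.6284 m; argument = (0.809 − 0.2450448)/0.6284 = 0.8974.
C = C₀ × ½·erfc(0.8974) = 11.1 × 0.1022 = 1.13 mg/L.

1.13 mg/L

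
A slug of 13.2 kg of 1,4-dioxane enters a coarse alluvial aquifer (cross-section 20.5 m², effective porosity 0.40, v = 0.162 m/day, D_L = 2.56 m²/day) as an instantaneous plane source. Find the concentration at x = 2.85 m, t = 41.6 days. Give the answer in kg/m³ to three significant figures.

0.0425 kg/m³

For an instantaneous plane source, C(x,t) = M/(n_e·A·√(4πDt)) · exp(−(x−vt)²/(4Dt)), with n_e·A the pore (flow) area.
Plume center vt = 0.162 × 41.6 = 6.7392 m, so the well at 2.85 m is 3.8892 m upgradient of the peak.
√(4πDt) = 36.58 m, giving peak height M/(n_e·A·√(4πDt)) = 13.2/(0.40 × 20.5 × 36.58) = 0.04401 kg/m³.
(x−vt)²/(4Dt) = (-3.8892)²/(4 × 2.56 × 41.6) = 0.03551; exp(−0.03551) = 0.9651.
C = 0.04401 × 0.9651 = 0.0425 kg/m³.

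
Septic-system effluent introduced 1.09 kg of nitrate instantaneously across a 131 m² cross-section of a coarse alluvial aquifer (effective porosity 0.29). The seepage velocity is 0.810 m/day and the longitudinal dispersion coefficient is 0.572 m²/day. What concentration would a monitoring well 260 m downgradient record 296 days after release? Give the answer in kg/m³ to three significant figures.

0.000340 kg/m³

For an instantaneous plane source, C(x,t) = M/(n_e·A·√(4πDt)) · exp(−(x−vt)²/(4Dt)), with n_e·A the pore (flow) area.
Plume center vt = 0.810 × 296 = 239.76 m, so the well at 260 m is 20.24 m downgradient of the peak.
√(4πDt) = 46.13 m, giving peak height M/(n_e·A·√(4πDt)) = 1.09/(0.29 × 131 × 46.13) = 0.0006220 kg/m³.
(x−vt)²/(4Dt) = (20.24)²/(4 × 0.572 × 296) = 0.6049; exp(−0.6049) = 0.5461.
C = 0.0006220 × 0.5461 = 0.000340 kg/m³.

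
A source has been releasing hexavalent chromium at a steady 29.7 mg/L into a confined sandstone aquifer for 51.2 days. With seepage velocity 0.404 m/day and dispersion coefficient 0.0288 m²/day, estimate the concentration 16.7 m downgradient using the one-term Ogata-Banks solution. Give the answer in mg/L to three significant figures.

29.4 mg/L

For a continuous step input, C/C₀ ≈ ½·erfc((x−vt)/(2√(Dt))).
vt = 0.404 × 51.2 = 20.6848 m and 2√(Dt) = 2√(0.0288 × 51.2) = 2.429 m.
Argument (x−vt)/(2√(Dt)) = (16.7 − 20.6848)/2.429 = -1.641; ½·erfc(-1.641) = 0.9898.
C = 29.7 × 0.9898 = 29.4 mg/L.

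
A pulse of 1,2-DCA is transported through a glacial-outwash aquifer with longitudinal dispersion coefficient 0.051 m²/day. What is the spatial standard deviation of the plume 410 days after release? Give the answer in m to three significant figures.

Dispersive spreading gives a Gaussian with σ² = 2Dt; advection only shifts the center.
σ = √(2 × 0.051 × 410) = 6.47 m.

6.47 m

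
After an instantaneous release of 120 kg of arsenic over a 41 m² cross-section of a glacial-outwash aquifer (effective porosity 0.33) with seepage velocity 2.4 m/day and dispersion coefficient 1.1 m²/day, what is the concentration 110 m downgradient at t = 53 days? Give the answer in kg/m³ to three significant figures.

For an instantaneous plane source, C(x,t) = M/(n_e·A·√(4πDt)) · exp(−(x−vt)²/(4Dt)), with n_e·A the pore (flow) area.
Plume center vt = 2.4 × 53 = 127.2 m, so the well at 110 m is 17.2 m upgradient of the peak.
√(4πDt) = 27.07 m, giving peak height M/(n_e·A·√(4πDt)) = 120/(0.33 × 41 × 27.07) = 0.3276 kg/m³.
(x−vt)²/(4Dt) = (-17.2)²/(4 × 1.1 × 53) = 1.269; exp(−1.269) = 0.2811.
C = 0.3276 × 0.2811 = 0.0921 kg/m³.

0.0921 kg/m³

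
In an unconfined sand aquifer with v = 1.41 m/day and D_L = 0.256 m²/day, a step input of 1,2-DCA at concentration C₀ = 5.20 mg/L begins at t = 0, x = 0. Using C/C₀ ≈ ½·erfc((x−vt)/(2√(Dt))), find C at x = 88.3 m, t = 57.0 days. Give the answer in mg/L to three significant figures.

For a continuous step input, C/C₀ ≈ ½·erfc((x−vt)/(2√(Dt))).
vt = 1.41 × 57.0 = 80.37 m and 2√(Dt) = 2√(0.256 × 57.0) = 7.640 m.
Argument (x−vt)/(2√(Dt)) = (88.3 − 80.37)/7.640 = 1.038; ½·erfc(1.038) = 0.07106.
C = 5.20 × 0.07106 = 0.370 mg/L.

0.370 mg/L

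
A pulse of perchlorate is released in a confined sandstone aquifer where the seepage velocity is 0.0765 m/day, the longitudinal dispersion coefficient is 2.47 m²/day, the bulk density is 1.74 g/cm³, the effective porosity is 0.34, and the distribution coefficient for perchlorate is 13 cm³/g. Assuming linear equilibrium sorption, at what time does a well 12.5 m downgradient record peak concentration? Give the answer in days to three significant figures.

2060 days

Retardation factor R = 1 + ρ_b·K_d/n = 1 + 1.74 × 13/0.34 = 67.53.
Sorption retards both mechanisms: v_R = v/R = 0.001133 m/day, D_R = D/R = 0.03658 m²/day.
Peak time from v_R²t² + 2D_R t − x² = 0: t = (√(D_R² + v_R²x²) − D_R)/v_R².
√(D_R² + v_R²x²) = √(0.03658² + 0.001133² × 12.5²) = 0.03923; v_R² = 1.284e-06.
t = (0.03923 − 0.03658)/1.284e-06 = 2060 days.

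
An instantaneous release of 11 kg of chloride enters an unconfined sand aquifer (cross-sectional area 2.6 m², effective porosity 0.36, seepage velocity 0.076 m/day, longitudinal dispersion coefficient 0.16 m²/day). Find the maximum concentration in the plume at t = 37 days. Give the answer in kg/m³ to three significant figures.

1.36 kg/m³

The peak of an instantaneous 1D plume sits at x = vt; there the Gaussian factor is 1 and C_max = M/(n_e·A·√(4πDt)), where n_e·A is the pore area the mass is dissolved in.
√(4πDt) = √(4π × 0.16 × 37) = 8.625 m, so C_max = 11/(0.36 × 2.6 × 8.625) = 1.36 kg/m³.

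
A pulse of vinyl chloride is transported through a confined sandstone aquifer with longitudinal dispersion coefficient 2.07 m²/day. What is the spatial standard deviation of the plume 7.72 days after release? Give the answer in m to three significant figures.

5.65 m

Dispersive spreading gives a Gaussian with σ² = 2Dt; advection only shifts the center.
σ = √(2 × 2.07 × 7.72) = 5.65 m.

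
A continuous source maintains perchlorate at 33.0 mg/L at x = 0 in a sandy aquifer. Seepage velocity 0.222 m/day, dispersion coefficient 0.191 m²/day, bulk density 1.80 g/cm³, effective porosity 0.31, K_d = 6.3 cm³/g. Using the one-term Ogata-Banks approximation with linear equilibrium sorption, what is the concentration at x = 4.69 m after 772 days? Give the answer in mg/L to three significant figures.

Retardation factor R = 1 + ρ_b·K_d/n = 1 + 1.80 × 6.3/0.31 = 37.58.
Sorption retards both mechanisms: v_R = v/R = 0.005907 m/day, D_R = D/R = 0.005082 m²/day.
v_R·t = 0.005907 × 772 = 4.560204 m; 2√(D_R t) = 3.961 m; argument = (4.69 − 4.560204)/3.961 = 0.03277.
C = C₀ × ½·erfc(0.03277) = 33.0 × 0.4815 = 15.9 mg/L.

15.9 mg/L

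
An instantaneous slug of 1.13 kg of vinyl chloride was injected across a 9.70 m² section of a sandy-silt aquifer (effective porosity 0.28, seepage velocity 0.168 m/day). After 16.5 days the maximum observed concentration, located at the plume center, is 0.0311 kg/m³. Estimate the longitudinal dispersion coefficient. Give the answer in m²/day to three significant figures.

At the plume center C_max = M/(n_e·A·√(4πDt)), so D = M²/(4πt·(n_e·A·C_max)²).
n_e·A·C_max = 0.28 × 9.70 × 0.0311 = 0.08447 kg/m.
D = 1.13²/(4π × 16.5 × 0.08447²) = 0.863 m²/day.

0.863 m²/day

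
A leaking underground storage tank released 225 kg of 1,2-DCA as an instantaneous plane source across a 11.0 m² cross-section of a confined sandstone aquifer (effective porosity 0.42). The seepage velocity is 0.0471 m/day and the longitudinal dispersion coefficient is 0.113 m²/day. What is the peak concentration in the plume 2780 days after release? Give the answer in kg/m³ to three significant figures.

The peak of an instantaneous 1D plume sits at x = vt; there the Gaussian factor is 1 and C_max = M/(n_e·A·√(4πDt)), where n_e·A is the pore area the mass is dissolved in.
√(4πDt) = √(4π × 0.113 × 2780) = 62.83 m, so C_max = 225/(0.42 × 11.0 × 62.83) = 0.775 kg/m³.

0.775 kg/m³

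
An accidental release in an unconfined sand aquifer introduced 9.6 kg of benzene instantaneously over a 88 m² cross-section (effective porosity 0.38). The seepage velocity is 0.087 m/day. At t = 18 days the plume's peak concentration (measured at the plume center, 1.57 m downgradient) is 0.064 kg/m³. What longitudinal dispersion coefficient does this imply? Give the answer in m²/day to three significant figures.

At the plume center C_max = M/(n_e·A·√(4πDt)), so D = M²/(4πt·(n_e·A·C_max)²).
n_e·A·C_max = 0.38 × 88 × 0.064 = 2.140 kg/m.
D = 9.6²/(4π × 18 × 2.140²) = 0.0890 m²/day.

0.0890 m²/day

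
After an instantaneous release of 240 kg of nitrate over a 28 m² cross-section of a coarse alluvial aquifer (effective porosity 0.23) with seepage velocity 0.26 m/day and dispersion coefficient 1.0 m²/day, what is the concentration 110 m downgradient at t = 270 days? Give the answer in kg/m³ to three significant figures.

0.148 kg/m³

For an instantaneous plane source, C(x,t) = M/(n_e·A·√(4πDt)) · exp(−(x−vt)²/(4Dt)), with n_e·A the pore (flow) area.
Plume center vt = 0.26 × 270 = 70.2 m, so the well at 110 m is 39.8 m downgradient of the peak.
√(4πDt) = 58.25 m, giving peak height M/(n_e·A·√(4πDt)) = 240/(0.23 × 28 × 58.25) = 0.6398 kg/m³.
(x−vt)²/(4Dt) = (39.8)²/(4 × 1.0 × 270) = 1.467; exp(−1.467) = 0.2306.
C = 0.6398 × 0.2306 = 0.148 kg/m³.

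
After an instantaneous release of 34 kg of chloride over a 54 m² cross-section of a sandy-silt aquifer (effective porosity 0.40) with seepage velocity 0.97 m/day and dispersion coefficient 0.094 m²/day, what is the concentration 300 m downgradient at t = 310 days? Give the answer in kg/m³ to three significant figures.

0.0819 kg/m³

For an instantaneous plane source, C(x,t) = M/(n_e·A·√(4πDt)) · exp(−(x−vt)²/(4Dt)), with n_e·A the pore (flow) area.
Plume center vt = 0.97 × 310 = 300.7 m, so the well at 300 m is 0.7 m upgradient of the peak.
√(4πDt) = 19.14 m, giving peak height M/(n_e·A·√(4πDt)) = 34/(0.40 × 54 × 19.14) = 0.08224 kg/m³.
(x−vt)²/(4Dt) = (-0.7)²/(4 × 0.094 × 310) = 0.004204; exp(−0.004204) = 0.9958.
C = 0.08224 × 0.9958 = 0.0819 kg/m³.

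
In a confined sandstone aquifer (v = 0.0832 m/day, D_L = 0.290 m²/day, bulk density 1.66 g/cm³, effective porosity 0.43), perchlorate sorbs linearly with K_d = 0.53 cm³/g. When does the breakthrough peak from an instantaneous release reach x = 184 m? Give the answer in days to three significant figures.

6610 days

Retardation factor R = 1 + ρ_b·K_d/n = 1 + 1.66 × 0.53/0.43 = 3.046.
Sorption retards both mechanisms: v_R = v/R = 0.02731 m/day, D_R = D/R = 0.09521 m²/day.
Peak time from v_R²t² + 2D_R t − x² = 0: t = (√(D_R² + v_R²x²) − D_R)/v_R².
√(D_R² + v_R²x²) = √(0.09521² + 0.02731² × 184²) = 5.026; v_R² = 0.0007458.
t = (5.026 − 0.09521)/0.0007458 = 6610 days.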